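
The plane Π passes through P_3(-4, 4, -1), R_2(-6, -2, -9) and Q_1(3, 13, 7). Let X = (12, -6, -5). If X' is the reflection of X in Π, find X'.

(0, 14, -17)

P_3R_2 = (-2, -6, -8), P_3Q_1 = (7, 9, 8); a normal to Π is P_3R_2 × P_3Q_1 = (24, -40, 24).
Using P_3: Π has equation 24x - 40y + 24z = -280.
λ = (n·X − d)/|n|² = (408 − (-280))/2752 = 1/4.
Reflection = X − 2λn = (12, -6, -5) − (1/2)·(24, -40, 24) = (0, 14, -17).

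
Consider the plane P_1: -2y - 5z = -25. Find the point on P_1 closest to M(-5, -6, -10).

(-5, 0, 5)

Foot = M − λn with λ = (n·M − d)/|n|² = (62 − (-25))/29 = 3.
Foot = (-5, -6, -10) − 3·(0, -2, -5) = (-5, 0, 5).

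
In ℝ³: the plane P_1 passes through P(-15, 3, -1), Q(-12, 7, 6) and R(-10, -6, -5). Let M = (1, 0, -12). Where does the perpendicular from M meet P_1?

(-7, -8, -4)

PQ = (3, 4, 7), PR = (5, -9, -4); a normal to P_1 is PQ × PR = (47, 47, -47).
Using P: P_1 has equation 47x + 47y - 47z = -517.
Foot = M − λn with λ = (n·M − d)/|n|² = (611 − (-517))/6627 = 8/47.
Foot = (1, 0, -12) − (8/47)·(47, 47, -47) = (-7, -8, -4).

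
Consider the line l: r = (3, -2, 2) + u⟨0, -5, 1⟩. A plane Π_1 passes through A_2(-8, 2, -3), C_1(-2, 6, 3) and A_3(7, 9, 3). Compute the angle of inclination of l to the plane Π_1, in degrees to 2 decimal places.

71.10

A_2C_1 = (6, 4, 6), A_2A_3 = (15, 7, 6); a normal to Π_1 is A_2C_1 × A_2A_3 = (-18, 54, -18).
Using A_2: Π_1 has equation -18x + 54y - 18z = 306.
sin θ = |n·v| / (|n||v|) = |-288| / (√3564 · √26) = 0.94610.
θ ≈ 71.10°.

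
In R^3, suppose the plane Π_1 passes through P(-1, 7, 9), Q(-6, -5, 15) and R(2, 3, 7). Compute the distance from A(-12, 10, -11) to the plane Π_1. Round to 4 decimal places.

PQ = (-5, -12, 6), PR = (3, -4, -2); a normal to Π_1 is PQ × PR = (48, 8, 56).
Using P: Π_1 has equation 48x + 8y + 56z = 512.
n·A − d = (48)·(-12) + (8)·(10) + (56)·(-11) − 512 = -1624; |n| = √5504.
Distance = |-1624| / √5504 = 1624/√5504 ≈ 21.8901.

21.8901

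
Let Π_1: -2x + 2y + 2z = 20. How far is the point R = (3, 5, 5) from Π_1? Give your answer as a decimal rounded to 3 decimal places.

1.732

n·R − d = (-2)·(3) + (2)·(5) + (2)·(5) − 20 = -6; |n| = √12.
Distance = |-6| / √12 = 6/√12 ≈ 1.732.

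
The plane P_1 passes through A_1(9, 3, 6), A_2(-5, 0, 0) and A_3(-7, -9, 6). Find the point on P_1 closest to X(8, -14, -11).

(-1, -2, 4)

A_1A_2 = (-14, -3, -6), A_1A_3 = (-16, -12, 0); a normal to P_1 is A_1A_2 × A_1A_3 = (-72, 96, 120).
Using A_1: P_1 has equation -72x + 96y + 120z = 360.
Foot = X − λn with λ = (n·X − d)/|n|² = (-3240 − 360)/28800 = -1/8.
Foot = (8, -14, -11) − (-1/8)·(-72, 96, 120) = (-1, -2, 4).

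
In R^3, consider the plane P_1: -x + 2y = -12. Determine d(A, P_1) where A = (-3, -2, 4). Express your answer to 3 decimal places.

4.919

n·A − d = (-1)·(-3) + (2)·(-2) + (0)·(4) − (-12) = 11; |n| = √5.
Distance = |11| / √5 = 11/√5 ≈ 4.919.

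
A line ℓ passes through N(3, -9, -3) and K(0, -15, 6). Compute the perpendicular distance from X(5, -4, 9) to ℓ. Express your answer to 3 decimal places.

A direction vector for ℓ is K − N = (-3, -6, 9).
Taking (3, -9, -3) on ℓ with direction v = (-3, -6, 9): w = X − (3, -9, -3) = (2, 5, 12), and w × v = (117, -54, 3).
Distance = |w × v| / |v| = √16614 / √126 ≈ 11.483.

11.483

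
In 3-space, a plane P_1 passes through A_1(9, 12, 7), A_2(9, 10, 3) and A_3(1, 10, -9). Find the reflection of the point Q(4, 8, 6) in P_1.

A_1A_2 = (0, -2, -4), A_1A_3 = (-8, -2, -16); a normal to P_1 is A_1A_2 × A_1A_3 = (24, 32, -16).
Using A_1: P_1 has equation 24x + 32y - 16z = 488.
λ = (n·Q − d)/|n|² = (256 − 488)/1856 = -1/8.
Reflection = Q − 2λn = (4, 8, 6) − (-1/4)·(24, 32, -16) = (10, 16, 2).

(10, 16, 2)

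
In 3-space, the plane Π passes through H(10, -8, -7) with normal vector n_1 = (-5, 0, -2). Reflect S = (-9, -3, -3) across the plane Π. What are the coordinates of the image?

(21, -3, 9)

Π: n_1·r = n_1·H gives -5x - 2z = -36.
λ = (n·S − d)/|n|² = (51 − (-36))/29 = 3.
Reflection = S − 2λn = (-9, -3, -3) − 6·(-5, 0, -2) = (21, -3, 9).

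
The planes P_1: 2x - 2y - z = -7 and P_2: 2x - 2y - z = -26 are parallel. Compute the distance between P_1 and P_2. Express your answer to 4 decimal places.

Same normal n = (2, -2, -1) with |n| = √9; distance = |-7 − (-26)| / |n| = 19/√9 ≈ 6.3333.

6.3333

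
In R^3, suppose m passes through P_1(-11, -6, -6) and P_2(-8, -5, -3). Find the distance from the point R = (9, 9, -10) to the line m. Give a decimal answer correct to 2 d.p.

20.79

A direction vector for m is P_2 − P_1 = (3, 1, 3).
Taking (-11, -6, -6) on m with direction v = (3, 1, 3): w = R − (-11, -6, -6) = (20, 15, -4), and w × v = (49, -72, -25).
Distance = |w × v| / |v| = √8210 / √19 ≈ 20.79.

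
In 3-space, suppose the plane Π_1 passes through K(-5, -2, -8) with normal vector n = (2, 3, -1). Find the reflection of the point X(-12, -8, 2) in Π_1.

(0, 10, -4)

Π_1: n·r = n·K gives 2x + 3y - z = -8.
λ = (n·X − d)/|n|² = (-50 − (-8))/14 = -3.
Reflection = X − 2λn = (-12, -8, 2) − (-6)·(2, 3, -1) = (0, 10, -4).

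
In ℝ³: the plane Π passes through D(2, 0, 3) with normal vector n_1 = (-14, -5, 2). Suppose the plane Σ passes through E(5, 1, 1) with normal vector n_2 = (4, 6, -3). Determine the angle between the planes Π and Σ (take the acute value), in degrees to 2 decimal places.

Π: n_1·r = n_1·D gives -14x - 5y + 2z = -22.
Σ: n_2·r = n_2·E gives 4x + 6y - 3z = 23.
cos θ = |n₁·n₂| / (|n₁||n₂|) = |-92| / (√225 · √61).
θ = arccos(0.78529) ≈ 38.25°.

38.25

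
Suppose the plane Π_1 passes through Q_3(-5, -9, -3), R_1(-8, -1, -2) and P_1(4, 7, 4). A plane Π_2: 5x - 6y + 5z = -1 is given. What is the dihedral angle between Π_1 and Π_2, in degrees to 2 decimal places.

Q_3R_1 = (-3, 8, 1), Q_3P_1 = (9, 16, 7); a normal to Π_1 is Q_3R_1 × Q_3P_1 = (40, 30, -120).
Using Q_3: Π_1 has equation 40x + 30y - 120z = -110.
cos θ = |n₁·n₂| / (|n₁||n₂|) = |-580| / (√16900 · √86).
θ = arccos(0.48110) ≈ 61.24°.

61.24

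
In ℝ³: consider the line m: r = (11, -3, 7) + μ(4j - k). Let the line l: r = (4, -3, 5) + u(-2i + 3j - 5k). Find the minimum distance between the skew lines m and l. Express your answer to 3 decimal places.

Common perpendicular direction n = (0, 4, -1) × (-2, 3, -5) = (-17, 2, 8).
With w = (4, -3, 5) − (11, -3, 7) = (-7, 0, -2), w · n = 103.
Distance = |w · n| / |n| = |103| / √357 ≈ 5.451.

5.451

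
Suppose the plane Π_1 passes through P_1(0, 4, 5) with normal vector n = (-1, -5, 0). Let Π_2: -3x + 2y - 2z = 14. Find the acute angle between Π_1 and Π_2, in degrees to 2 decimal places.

70.55

Π_1: n·r = n·P_1 gives -x - 5y = -20.
cos θ = |n₁·n₂| / (|n₁||n₂|) = |-7| / (√26 · √17).
θ = arccos(0.33296) ≈ 70.55°.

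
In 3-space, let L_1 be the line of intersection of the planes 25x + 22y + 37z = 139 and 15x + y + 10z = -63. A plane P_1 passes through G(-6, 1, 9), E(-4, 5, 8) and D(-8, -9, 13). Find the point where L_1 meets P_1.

(-8, 7, 5)

Direction of L_1: (25, 22, 37) × (15, 1, 10) = (183, 305, -305).
A point on L_1: solving the two plane equations with x = -2 gives (-2, 17, -5).
GE = (2, 4, -1), GD = (-2, -10, 4); a normal to P_1 is GE × GD = (6, -6, -12).
Using G: P_1 has equation 6x - 6y - 12z = -150.
Substitute r = (-2, 17, -5) + t(183, 305, -305) into the plane: -54 + 2928t = -150, so t = -2/61.
Intersection: (-2, 17, -5) + (-2/61)·(183, 305, -305) = (-8, 7, 5).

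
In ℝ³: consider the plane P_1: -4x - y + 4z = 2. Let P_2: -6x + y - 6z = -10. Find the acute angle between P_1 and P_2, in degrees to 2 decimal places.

cos θ = |n₁·n₂| / (|n₁||n₂|) = |-1| / (√33 · √73).
θ = arccos(0.02037) ≈ 88.83°.

88.83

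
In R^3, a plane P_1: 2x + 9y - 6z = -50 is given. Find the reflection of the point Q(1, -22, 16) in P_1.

λ = (n·Q − d)/|n|² = (-292 − (-50))/121 = -2.
Reflection = Q − 2λn = (1, -22, 16) − (-4)·(2, 9, -6) = (9, 14, -8).

(9, 14, -8)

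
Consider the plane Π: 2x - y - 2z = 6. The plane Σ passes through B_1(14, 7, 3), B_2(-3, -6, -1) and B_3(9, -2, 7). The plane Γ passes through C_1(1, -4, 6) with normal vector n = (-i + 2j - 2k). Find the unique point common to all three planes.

(7, -2, 5)

B_1B_2 = (-17, -13, -4), B_1B_3 = (-5, -9, 4); a normal to Σ is B_1B_2 × B_1B_3 = (-88, 88, 88).
Using B_1: Σ has equation -88x + 88y + 88z = -352.
Γ: n·r = n·C_1 gives -x + 2y - 2z = -21.
Solving the 3×3 linear system 2x - y - 2z = 6, -88x + 88y + 88z = -352, -x + 2y - 2z = -21 (e.g. by elimination or Cramer's rule, determinant = -264) gives (7, -2, 5).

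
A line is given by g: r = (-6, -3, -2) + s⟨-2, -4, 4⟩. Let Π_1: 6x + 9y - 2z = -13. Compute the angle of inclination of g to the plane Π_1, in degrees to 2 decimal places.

58.05

sin θ = |n·v| / (|n||v|) = |-56| / (√121 · √36) = 0.84848.
θ ≈ 58.05°.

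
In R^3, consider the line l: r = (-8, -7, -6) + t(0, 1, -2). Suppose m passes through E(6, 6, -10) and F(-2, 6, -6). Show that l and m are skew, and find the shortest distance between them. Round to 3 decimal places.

A direction vector for m is F − E = (-8, 0, 4).
Common perpendicular direction n = (0, 1, -2) × (-8, 0, 4) = (4, 16, 8).
With w = (6, 6, -10) − (-8, -7, -6) = (14, 13, -4), w · n = 232.
Since n ≠ 0 the lines are not parallel, and w · n = 232 ≠ 0 so they do not intersect; hence they are skew.
Distance = |w · n| / |n| = |232| / √336 ≈ 12.657.

12.657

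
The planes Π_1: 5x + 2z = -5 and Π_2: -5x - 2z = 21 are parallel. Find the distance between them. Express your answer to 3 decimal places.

2.971

Rescale Π_2 by 1/(-1): 5x + 2z = -21. Then distance = |-5 − (-21)| / √29 ≈ 2.971.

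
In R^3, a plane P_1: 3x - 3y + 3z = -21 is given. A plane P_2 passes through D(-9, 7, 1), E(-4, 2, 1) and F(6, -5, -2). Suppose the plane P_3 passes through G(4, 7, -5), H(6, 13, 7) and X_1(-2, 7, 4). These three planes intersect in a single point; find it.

DE = (5, -5, 0), DF = (15, -12, -3); a normal to P_2 is DE × DF = (15, 15, 15).
Using D: P_2 has equation 15x + 15y + 15z = -15.
GH = (2, 6, 12), GX_1 = (-6, 0, 9); a normal to P_3 is GH × GX_1 = (54, -90, 36).
Using G: P_3 has equation 54x - 90y + 36z = -594.
Solving the 3×3 linear system 3x - 3y + 3z = -21, 15x + 15y + 15z = -15, 54x - 90y + 36z = -594 (e.g. by elimination or Cramer's rule, determinant = -1620) gives (-10, 3, 6).

(-10, 3, 6)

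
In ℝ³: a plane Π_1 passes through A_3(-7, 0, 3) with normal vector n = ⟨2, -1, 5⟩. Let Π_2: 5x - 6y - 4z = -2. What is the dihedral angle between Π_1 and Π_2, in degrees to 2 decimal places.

Π_1: n·r = n·A_3 gives 2x - y + 5z = 1.
cos θ = |n₁·n₂| / (|n₁||n₂|) = |-4| / (√30 · √77).
θ = arccos(0.08323) ≈ 85.23°.

85.23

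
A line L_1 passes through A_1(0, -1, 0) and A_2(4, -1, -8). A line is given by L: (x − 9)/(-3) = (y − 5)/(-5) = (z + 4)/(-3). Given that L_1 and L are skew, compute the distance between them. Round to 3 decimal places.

1.115

A direction vector for L_1 is A_2 − A_1 = (4, 0, -8).
L has direction (-3, -5, -3) through (9, 5, -4).
Common perpendicular direction n = (4, 0, -8) × (-3, -5, -3) = (-40, 36, -20).
With w = (9, 5, -4) − (0, -1, 0) = (9, 6, -4), w · n = -64.
Distance = |w · n| / |n| = |-64| / √3296 ≈ 1.115.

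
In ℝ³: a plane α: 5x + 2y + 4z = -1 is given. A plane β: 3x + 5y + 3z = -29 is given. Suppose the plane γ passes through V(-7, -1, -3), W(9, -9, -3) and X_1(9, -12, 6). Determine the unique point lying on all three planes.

(5, -7, -3)

VW = (16, -8, 0), VX_1 = (16, -11, 9); a normal to γ is VW × VX_1 = (-72, -144, -48).
Using V: γ has equation -72x - 144y - 48z = 792.
Solving the 3×3 linear system 5x + 2y + 4z = -1, 3x + 5y + 3z = -29, -72x - 144y - 48z = 792 (e.g. by elimination or Cramer's rule, determinant = 528) gives (5, -7, -3).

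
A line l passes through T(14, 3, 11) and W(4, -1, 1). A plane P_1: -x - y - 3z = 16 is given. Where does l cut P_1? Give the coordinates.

(-1, -3, -4)

A direction vector for l is W − T = (-10, -4, -10).
Substitute r = (14, 3, 11) + t(-10, -4, -10) into the plane: -50 + 44t = 16, so t = 3/2.
Intersection: (14, 3, 11) + (3/2)·(-10, -4, -10) = (-1, -3, -4).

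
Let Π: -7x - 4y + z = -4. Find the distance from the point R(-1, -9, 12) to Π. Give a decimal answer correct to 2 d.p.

n·R − d = (-7)·(-1) + (-4)·(-9) + (1)·(12) − (-4) = 59; |n| = √66.
Distance = |59| / √66 = 59/√66 ≈ 7.26.

7.26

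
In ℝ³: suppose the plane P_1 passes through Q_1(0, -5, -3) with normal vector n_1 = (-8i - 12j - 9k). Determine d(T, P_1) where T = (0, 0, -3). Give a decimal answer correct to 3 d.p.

3.529

P_1: n_1·r = n_1·Q_1 gives -8x - 12y - 9z = 87.
n·T − d = (-8)·(0) + (-12)·(0) + (-9)·(-3) − 87 = -60; |n| = √289.
Distance = |-60| / √289 = 60/√289 ≈ 3.529.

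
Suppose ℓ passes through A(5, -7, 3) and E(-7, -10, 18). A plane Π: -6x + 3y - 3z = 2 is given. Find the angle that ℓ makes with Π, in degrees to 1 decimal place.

7.2

A direction vector for ℓ is E − A = (-12, -3, 15).
sin θ = |n·v| / (|n||v|) = |18| / (√54 · √378) = 0.12599.
θ ≈ 7.2°.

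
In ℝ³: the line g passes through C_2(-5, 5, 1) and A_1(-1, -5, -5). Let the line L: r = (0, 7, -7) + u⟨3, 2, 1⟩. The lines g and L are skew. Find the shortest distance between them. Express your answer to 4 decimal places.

7.6898

A direction vector for g is A_1 − C_2 = (4, -10, -6).
Common perpendicular direction n = (4, -10, -6) × (3, 2, 1) = (2, -22, 38).
With w = (0, 7, -7) − (-5, 5, 1) = (5, 2, -8), w · n = -338.
Distance = |w · n| / |n| = |-338| / √1932 ≈ 7.6898.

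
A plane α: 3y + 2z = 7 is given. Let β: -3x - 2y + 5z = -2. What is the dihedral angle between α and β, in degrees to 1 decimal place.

cos θ = |n₁·n₂| / (|n₁||n₂|) = |4| / (√13 · √38).
θ = arccos(0.17997) ≈ 79.6°.

79.6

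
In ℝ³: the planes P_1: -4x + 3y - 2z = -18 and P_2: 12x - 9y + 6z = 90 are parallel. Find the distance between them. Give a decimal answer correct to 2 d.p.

2.23

Rescale P_2 by 1/(-3): -4x + 3y - 2z = -30. Then distance = |-18 − (-30)| / √29 ≈ 2.23.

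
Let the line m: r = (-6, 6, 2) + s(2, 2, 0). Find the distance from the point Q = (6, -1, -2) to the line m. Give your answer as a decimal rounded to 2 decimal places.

Taking (-6, 6, 2) on m with direction v = (2, 2, 0): w = Q − (-6, 6, 2) = (12, -7, -4), and w × v = (8, -8, 38).
Distance = |w × v| / |v| = √1572 / √8 ≈ 14.02.

14.02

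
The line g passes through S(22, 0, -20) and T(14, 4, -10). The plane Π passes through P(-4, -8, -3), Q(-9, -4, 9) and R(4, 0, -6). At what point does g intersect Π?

(6, 8, 0)

A direction vector for g is T − S = (-8, 4, 10).
PQ = (-5, 4, 12), PR = (8, 8, -3); a normal to Π is PQ × PR = (-108, 81, -72).
Using P: Π has equation -108x + 81y - 72z = 0.
Substitute r = (22, 0, -20) + t(-8, 4, 10) into the plane: -936 + 468t = 0, so t = 2.
Intersection: (22, 0, -20) + 2·(-8, 4, 10) = (6, 8, 0).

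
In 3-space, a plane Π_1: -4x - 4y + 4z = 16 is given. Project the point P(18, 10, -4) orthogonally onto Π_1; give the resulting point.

(6, -2, 8)

Foot = P − λn with λ = (n·P − d)/|n|² = (-128 − 16)/48 = -3.
Foot = (18, 10, -4) − (-3)·(-4, -4, 4) = (6, -2, 8).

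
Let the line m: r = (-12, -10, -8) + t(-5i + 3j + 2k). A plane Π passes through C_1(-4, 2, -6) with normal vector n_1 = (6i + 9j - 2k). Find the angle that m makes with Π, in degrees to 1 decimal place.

Π: n_1·r = n_1·C_1 gives 6x + 9y - 2z = 6.
sin θ = |n·v| / (|n||v|) = |-7| / (√121 · √38) = 0.10323.
θ ≈ 5.9°.

5.9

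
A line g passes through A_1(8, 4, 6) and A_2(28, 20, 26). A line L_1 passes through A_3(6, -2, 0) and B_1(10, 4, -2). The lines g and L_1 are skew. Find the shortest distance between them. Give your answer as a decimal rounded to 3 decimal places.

A direction vector for g is A_2 − A_1 = (20, 16, 20).
A direction vector for L_1 is B_1 − A_3 = (4, 6, -2).
Common perpendicular direction n = (20, 16, 20) × (4, 6, -2) = (-152, 120, 56).
With w = (6, -2, 0) − (8, 4, 6) = (-2, -6, -6), w · n = -752.
Distance = |w · n| / |n| = |-752| / √40640 ≈ 3.730.

3.730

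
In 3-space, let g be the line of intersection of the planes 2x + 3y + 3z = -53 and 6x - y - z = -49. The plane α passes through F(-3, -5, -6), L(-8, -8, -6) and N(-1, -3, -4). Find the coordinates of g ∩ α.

Direction of g: (2, 3, 3) × (6, -1, -1) = (0, 20, -20).
A point on g: solving the two plane equations with y = -12 gives (-10, -12, 1).
FL = (-5, -3, 0), FN = (2, 2, 2); a normal to α is FL × FN = (-6, 10, -4).
Using F: α has equation -6x + 10y - 4z = -8.
Substitute r = (-10, -12, 1) + t(0, 20, -20) into the plane: -64 + 280t = -8, so t = 1/5.
Intersection: (-10, -12, 1) + (1/5)·(0, 20, -20) = (-10, -8, -3).

(-10, -8, -3)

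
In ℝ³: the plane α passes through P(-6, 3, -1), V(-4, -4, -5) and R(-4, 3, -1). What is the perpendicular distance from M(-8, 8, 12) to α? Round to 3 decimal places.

8.806

PV = (2, -7, -4), PR = (2, 0, 0); a normal to α is PV × PR = (0, -8, 14).
Using P: α has equation -8y + 14z = -38.
n·M − d = (0)·(-8) + (-8)·(8) + (14)·(12) − (-38) = 142; |n| = √260.
Distance = |142| / √260 = 142/√260 ≈ 8.806.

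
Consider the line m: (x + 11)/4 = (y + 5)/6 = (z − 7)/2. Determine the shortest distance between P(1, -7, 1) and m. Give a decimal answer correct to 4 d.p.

13.1801

m has direction (4, 6, 2) through (-11, -5, 7).
Taking (-11, -5, 7) on m with direction v = (4, 6, 2): w = P − (-11, -5, 7) = (12, -2, -6), and w × v = (32, -48, 80).
Distance = |w × v| / |v| = √9728 / √56 ≈ 13.1801.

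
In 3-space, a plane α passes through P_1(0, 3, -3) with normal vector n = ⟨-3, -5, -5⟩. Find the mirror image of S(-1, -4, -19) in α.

(11, 16, 1)

α: n·r = n·P_1 gives -3x - 5y - 5z = 0.
λ = (n·S − d)/|n|² = (118 − 0)/59 = 2.
Reflection = S − 2λn = (-1, -4, -19) − 4·(-3, -5, -5) = (11, 16, 1).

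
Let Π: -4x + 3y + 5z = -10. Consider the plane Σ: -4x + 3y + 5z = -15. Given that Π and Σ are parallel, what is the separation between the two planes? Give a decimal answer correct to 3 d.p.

0.707

Same normal n = (-4, 3, 5) with |n| = √50; distance = |-10 − (-15)| / |n| = 5/√50 ≈ 0.707.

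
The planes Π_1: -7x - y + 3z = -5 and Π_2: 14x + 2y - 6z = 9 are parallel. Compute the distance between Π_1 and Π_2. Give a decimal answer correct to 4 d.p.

0.0651

Rescale Π_2 by 1/(-2): -7x - y + 3z = -9/2. Then distance = |-5 − (-9/2)| / √59 ≈ 0.0651.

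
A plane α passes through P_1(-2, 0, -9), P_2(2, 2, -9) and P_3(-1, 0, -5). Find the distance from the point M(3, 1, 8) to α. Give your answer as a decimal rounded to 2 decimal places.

0.56

P_1P_2 = (4, 2, 0), P_1P_3 = (1, 0, 4); a normal to α is P_1P_2 × P_1P_3 = (8, -16, -2).
Using P_1: α has equation 8x - 16y - 2z = 2.
n·M − d = (8)·(3) + (-16)·(1) + (-2)·(8) − 2 = -10; |n| = √324.
Distance = |-10| / √324 = 10/√324 ≈ 0.56.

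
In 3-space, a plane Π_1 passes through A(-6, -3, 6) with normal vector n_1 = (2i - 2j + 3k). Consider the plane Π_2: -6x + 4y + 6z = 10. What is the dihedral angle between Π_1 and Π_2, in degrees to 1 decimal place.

87.0

Π_1: n_1·r = n_1·A gives 2x - 2y + 3z = 12.
cos θ = |n₁·n₂| / (|n₁||n₂|) = |-2| / (√17 · √88).
θ = arccos(0.05171) ≈ 87.0°.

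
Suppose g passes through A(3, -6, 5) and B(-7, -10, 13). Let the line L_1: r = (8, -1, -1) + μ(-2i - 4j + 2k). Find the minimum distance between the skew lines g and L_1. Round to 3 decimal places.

A direction vector for g is B − A = (-10, -4, 8).
Common perpendicular direction n = (-10, -4, 8) × (-2, -4, 2) = (24, 4, 32).
With w = (8, -1, -1) − (3, -6, 5) = (5, 5, -6), w · n = -52.
Distance = |w · n| / |n| = |-52| / √1616 ≈ 1.294.

1.294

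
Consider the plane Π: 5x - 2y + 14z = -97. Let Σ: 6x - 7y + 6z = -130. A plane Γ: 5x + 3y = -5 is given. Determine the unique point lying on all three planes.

(-7, 10, -3)

Solving the 3×3 linear system 5x - 2y + 14z = -97, 6x - 7y + 6z = -130, 5x + 3y = -5 (e.g. by elimination or Cramer's rule, determinant = 592) gives (-7, 10, -3).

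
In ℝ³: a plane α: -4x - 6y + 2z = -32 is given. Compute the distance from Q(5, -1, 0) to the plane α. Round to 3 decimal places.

2.405

n·Q − d = (-4)·(5) + (-6)·(-1) + (2)·(0) − (-32) = 18; |n| = √56.
Distance = |18| / √56 = 18/√56 ≈ 2.405.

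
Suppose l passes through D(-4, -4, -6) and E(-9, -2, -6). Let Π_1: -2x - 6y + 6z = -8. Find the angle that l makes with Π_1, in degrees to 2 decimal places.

2.44

A direction vector for l is E − D = (-5, 2, 0).
sin θ = |n·v| / (|n||v|) = |-2| / (√76 · √29) = 0.04260.
θ ≈ 2.44°.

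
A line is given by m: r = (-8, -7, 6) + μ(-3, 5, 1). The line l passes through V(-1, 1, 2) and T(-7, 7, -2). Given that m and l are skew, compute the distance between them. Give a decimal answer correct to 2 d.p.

11.06

A direction vector for l is T − V = (-6, 6, -4).
Common perpendicular direction n = (-3, 5, 1) × (-6, 6, -4) = (-26, -18, 12).
With w = (-1, 1, 2) − (-8, -7, 6) = (7, 8, -4), w · n = -374.
Distance = |w · n| / |n| = |-374| / √1144 ≈ 11.06.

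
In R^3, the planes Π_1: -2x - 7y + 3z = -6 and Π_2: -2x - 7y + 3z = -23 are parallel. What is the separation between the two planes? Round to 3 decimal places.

Same normal n = (-2, -7, 3) with |n| = √62; distance = |-6 − (-23)| / |n| = 17/√62 ≈ 2.159.

2.159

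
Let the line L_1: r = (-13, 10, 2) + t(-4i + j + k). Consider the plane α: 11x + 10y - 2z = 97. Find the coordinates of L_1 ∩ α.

(3, 6, -2)

Substitute r = (-13, 10, 2) + t(-4, 1, 1) into the plane: -47 + (-36)t = 97, so t = -4.
Intersection: (-13, 10, 2) + (-4)·(-4, 1, 1) = (3, 6, -2).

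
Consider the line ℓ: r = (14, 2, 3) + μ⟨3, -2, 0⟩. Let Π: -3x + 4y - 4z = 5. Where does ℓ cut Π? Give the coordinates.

Substitute r = (14, 2, 3) + t(3, -2, 0) into the plane: -46 + (-17)t = 5, so t = -3.
Intersection: (14, 2, 3) + (-3)·(3, -2, 0) = (5, 8, 3).

(5, 8, 3)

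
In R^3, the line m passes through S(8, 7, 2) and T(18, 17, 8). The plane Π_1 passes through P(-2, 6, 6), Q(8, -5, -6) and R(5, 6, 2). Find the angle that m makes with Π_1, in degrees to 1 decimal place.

17.7

A direction vector for m is T − S = (10, 10, 6).
PQ = (10, -11, -12), PR = (7, 0, -4); a normal to Π_1 is PQ × PR = (44, -44, 77).
Using P: Π_1 has equation 44x - 44y + 77z = 110.
sin θ = |n·v| / (|n||v|) = |462| / (√9801 · √236) = 0.30377.
θ ≈ 17.7°.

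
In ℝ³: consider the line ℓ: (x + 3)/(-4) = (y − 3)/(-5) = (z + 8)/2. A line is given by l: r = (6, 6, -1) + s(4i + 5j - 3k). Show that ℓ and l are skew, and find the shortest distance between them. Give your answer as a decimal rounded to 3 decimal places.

5.154

ℓ has direction (-4, -5, 2) through (-3, 3, -8).
Common perpendicular direction n = (-4, -5, 2) × (4, 5, -3) = (5, -4, 0).
With w = (6, 6, -1) − (-3, 3, -8) = (9, 3, 7), w · n = 33.
Since n ≠ 0 the lines are not parallel, and w · n = 33 ≠ 0 so they do not intersect; hence they are skew.
Distance = |w · n| / |n| = |33| / √41 ≈ 5.154.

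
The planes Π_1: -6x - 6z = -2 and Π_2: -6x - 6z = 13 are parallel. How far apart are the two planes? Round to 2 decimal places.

Same normal n = (-6, 0, -6) with |n| = √72; distance = |-2 − 13| / |n| = 15/√72 ≈ 1.77.

1.77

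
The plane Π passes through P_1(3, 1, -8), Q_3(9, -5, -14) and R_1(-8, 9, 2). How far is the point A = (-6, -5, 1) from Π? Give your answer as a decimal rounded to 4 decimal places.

4.0089

P_1Q_3 = (6, -6, -6), P_1R_1 = (-11, 8, 10); a normal to Π is P_1Q_3 × P_1R_1 = (-12, 6, -18).
Using P_1: Π has equation -12x + 6y - 18z = 114.
n·A − d = (-12)·(-6) + (6)·(-5) + (-18)·(1) − 114 = -90; |n| = √504.
Distance = |-90| / √504 = 90/√504 ≈ 4.0089.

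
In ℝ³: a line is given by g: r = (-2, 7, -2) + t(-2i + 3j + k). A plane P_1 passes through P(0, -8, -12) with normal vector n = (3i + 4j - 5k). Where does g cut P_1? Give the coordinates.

P_1: n·r = n·P gives 3x + 4y - 5z = 28.
Substitute r = (-2, 7, -2) + t(-2, 3, 1) into the plane: 32 + 1t = 28, so t = -4.
Intersection: (-2, 7, -2) + (-4)·(-2, 3, 1) = (6, -5, -6).

(6, -5, -6)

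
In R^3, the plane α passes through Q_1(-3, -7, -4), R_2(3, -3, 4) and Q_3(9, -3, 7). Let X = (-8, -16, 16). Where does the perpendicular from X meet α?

(-2, -1, 4)

Q_1R_2 = (6, 4, 8), Q_1Q_3 = (12, 4, 11); a normal to α is Q_1R_2 × Q_1Q_3 = (12, 30, -24).
Using Q_1: α has equation 12x + 30y - 24z = -150.
Foot = X − λn with λ = (n·X − d)/|n|² = (-960 − (-150))/1620 = -1/2.
Foot = (-8, -16, 16) − (-1/2)·(12, 30, -24) = (-2, -1, 4).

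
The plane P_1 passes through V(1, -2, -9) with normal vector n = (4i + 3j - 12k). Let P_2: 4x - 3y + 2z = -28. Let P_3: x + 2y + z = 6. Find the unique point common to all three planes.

P_1: n·r = n·V gives 4x + 3y - 12z = 106.
Solving the 3×3 linear system 4x + 3y - 12z = 106, 4x - 3y + 2z = -28, x + 2y + z = 6 (e.g. by elimination or Cramer's rule, determinant = -166) gives (1, 6, -7).

(1, 6, -7)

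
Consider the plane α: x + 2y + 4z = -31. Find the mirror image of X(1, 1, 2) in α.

(-3, -7, -14)

λ = (n·X − d)/|n|² = (11 − (-31))/21 = 2.
Reflection = X − 2λn = (1, 1, 2) − 4·(1, 2, 4) = (-3, -7, -14).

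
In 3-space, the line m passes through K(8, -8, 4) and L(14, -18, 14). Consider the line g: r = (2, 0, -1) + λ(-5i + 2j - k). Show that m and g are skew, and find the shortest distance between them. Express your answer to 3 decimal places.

A direction vector for m is L − K = (6, -10, 10).
Common perpendicular direction n = (6, -10, 10) × (-5, 2, -1) = (-10, -44, -38).
With w = (2, 0, -1) − (8, -8, 4) = (-6, 8, -5), w · n = -102.
Since n ≠ 0 the lines are not parallel, and w · n = -102 ≠ 0 so they do not intersect; hence they are skew.
Distance = |w · n| / |n| = |-102| / √3480 ≈ 1.729.

1.729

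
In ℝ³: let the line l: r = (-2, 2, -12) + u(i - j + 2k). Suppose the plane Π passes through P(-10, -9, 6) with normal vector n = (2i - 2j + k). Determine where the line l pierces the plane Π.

Π: n·r = n·P gives 2x - 2y + z = 4.
Substitute r = (-2, 2, -12) + t(1, -1, 2) into the plane: -20 + 6t = 4, so t = 4.
Intersection: (-2, 2, -12) + 4·(1, -1, 2) = (2, -2, -4).

(2, -2, -4)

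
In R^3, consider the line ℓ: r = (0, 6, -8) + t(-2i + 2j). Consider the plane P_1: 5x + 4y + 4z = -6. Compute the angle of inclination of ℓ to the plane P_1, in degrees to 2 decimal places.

5.37

sin θ = |n·v| / (|n||v|) = |-2| / (√57 · √8) = 0.09366.
θ ≈ 5.37°.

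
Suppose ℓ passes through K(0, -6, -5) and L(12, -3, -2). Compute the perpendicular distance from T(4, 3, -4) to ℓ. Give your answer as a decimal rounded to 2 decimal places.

A direction vector for ℓ is L − K = (12, 3, 3).
Taking (0, -6, -5) on ℓ with direction v = (12, 3, 3): w = T − (0, -6, -5) = (4, 9, 1), and w × v = (24, 0, -96).
Distance = |w × v| / |v| = √9792 / √162 ≈ 7.77.

7.77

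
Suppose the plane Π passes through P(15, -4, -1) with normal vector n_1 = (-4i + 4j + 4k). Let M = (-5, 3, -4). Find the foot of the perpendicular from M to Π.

Π: n_1·r = n_1·P gives -4x + 4y + 4z = -80.
Foot = M − λn with λ = (n·M − d)/|n|² = (16 − (-80))/48 = 2.
Foot = (-5, 3, -4) − 2·(-4, 4, 4) = (3, -5, -12).

(3, -5, -12)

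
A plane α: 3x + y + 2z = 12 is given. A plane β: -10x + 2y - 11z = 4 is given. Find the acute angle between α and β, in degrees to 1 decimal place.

cos θ = |n₁·n₂| / (|n₁||n₂|) = |-50| / (√14 · √225).
θ = arccos(0.89087) ≈ 27.0°.

27.0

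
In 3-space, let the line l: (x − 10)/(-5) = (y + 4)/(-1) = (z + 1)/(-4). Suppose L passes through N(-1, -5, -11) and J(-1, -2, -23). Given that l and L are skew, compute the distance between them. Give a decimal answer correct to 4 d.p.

l has direction (-5, -1, -4) through (10, -4, -1).
A direction vector for L is J − N = (0, 3, -12).
Common perpendicular direction n = (-5, -1, -4) × (0, 3, -12) = (24, -60, -15).
With w = (-1, -5, -11) − (10, -4, -1) = (-11, -1, -10), w · n = -54.
Distance = |w · n| / |n| = |-54| / √4401 ≈ 0.8140.

0.8140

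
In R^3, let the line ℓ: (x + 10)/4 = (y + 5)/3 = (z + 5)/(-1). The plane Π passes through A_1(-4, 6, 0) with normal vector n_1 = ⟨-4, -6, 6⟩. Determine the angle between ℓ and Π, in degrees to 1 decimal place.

56.7

ℓ has direction (4, 3, -1) through (-10, -5, -5).
Π: n_1·r = n_1·A_1 gives -4x - 6y + 6z = -20.
sin θ = |n·v| / (|n||v|) = |-40| / (√88 · √26) = 0.83624.
θ ≈ 56.7°.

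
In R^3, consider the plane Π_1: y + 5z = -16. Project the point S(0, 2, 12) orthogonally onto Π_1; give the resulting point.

Foot = S − λn with λ = (n·S − d)/|n|² = (62 − (-16))/26 = 3.
Foot = (0, 2, 12) − 3·(0, 1, 5) = (0, -1, -3).

(0, -1, -3)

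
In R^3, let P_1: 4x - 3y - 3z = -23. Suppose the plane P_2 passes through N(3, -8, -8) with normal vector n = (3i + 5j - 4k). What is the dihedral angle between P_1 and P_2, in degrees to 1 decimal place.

77.4

P_2: n·r = n·N gives 3x + 5y - 4z = 1.
cos θ = |n₁·n₂| / (|n₁||n₂|) = |9| / (√34 · √50).
θ = arccos(0.21828) ≈ 77.4°.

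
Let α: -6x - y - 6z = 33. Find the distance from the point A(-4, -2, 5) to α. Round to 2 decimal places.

n·A − d = (-6)·(-4) + (-1)·(-2) + (-6)·(5) − 33 = -37; |n| = √73.
Distance = |-37| / √73 = 37/√73 ≈ 4.33.

4.33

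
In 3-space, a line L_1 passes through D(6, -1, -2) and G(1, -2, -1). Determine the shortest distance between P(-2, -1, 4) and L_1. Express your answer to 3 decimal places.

A direction vector for L_1 is G − D = (-5, -1, 1).
Taking (6, -1, -2) on L_1 with direction v = (-5, -1, 1): w = P − (6, -1, -2) = (-8, 0, 6), and w × v = (6, -22, 8).
Distance = |w × v| / |v| = √584 / √27 ≈ 4.651.

4.651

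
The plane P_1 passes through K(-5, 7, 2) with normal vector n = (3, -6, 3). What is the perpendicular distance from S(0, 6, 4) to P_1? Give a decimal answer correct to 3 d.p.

P_1: n·r = n·K gives 3x - 6y + 3z = -51.
n·S − d = (3)·(0) + (-6)·(6) + (3)·(4) − (-51) = 27; |n| = √54.
Distance = |27| / √54 = 27/√54 ≈ 3.674.

3.674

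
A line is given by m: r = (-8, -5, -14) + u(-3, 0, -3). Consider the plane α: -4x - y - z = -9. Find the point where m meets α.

Substitute r = (-8, -5, -14) + t(-3, 0, -3) into the plane: 51 + 15t = -9, so t = -4.
Intersection: (-8, -5, -14) + (-4)·(-3, 0, -3) = (4, -5, -2).

(4, -5, -2)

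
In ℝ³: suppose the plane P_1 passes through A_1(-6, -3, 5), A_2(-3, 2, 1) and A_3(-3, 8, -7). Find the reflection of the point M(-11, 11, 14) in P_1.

(5, -13, -4)

A_1A_2 = (3, 5, -4), A_1A_3 = (3, 11, -12); a normal to P_1 is A_1A_2 × A_1A_3 = (-16, 24, 18).
Using A_1: P_1 has equation -16x + 24y + 18z = 114.
λ = (n·M − d)/|n|² = (692 − 114)/1156 = 1/2.
Reflection = M − 2λn = (-11, 11, 14) − 1·(-16, 24, 18) = (5, -13, -4).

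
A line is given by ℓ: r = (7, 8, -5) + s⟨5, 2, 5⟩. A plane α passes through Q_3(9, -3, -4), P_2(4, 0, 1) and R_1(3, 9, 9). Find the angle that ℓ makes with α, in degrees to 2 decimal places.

34.70

Q_3P_2 = (-5, 3, 5), Q_3R_1 = (-6, 12, 13); a normal to α is Q_3P_2 × Q_3R_1 = (-21, 35, -42).
Using Q_3: α has equation -21x + 35y - 42z = -126.
sin θ = |n·v| / (|n||v|) = |-245| / (√3430 · √54) = 0.56928.
θ ≈ 34.70°.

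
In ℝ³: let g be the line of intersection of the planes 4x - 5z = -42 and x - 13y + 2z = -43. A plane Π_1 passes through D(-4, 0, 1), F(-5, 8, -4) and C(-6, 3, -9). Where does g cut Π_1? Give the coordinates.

(-3, 4, 6)

Direction of g: (4, 0, -5) × (1, -13, 2) = (-65, -13, -52).
A point on g: solving the two plane equations with x = -23 gives (-23, 0, -10).
DF = (-1, 8, -5), DC = (-2, 3, -10); a normal to Π_1 is DF × DC = (-65, 0, 13).
Using D: Π_1 has equation -65x + 13z = 273.
Substitute r = (-23, 0, -10) + t(-65, -13, -52) into the plane: 1365 + 3549t = 273, so t = -4/13.
Intersection: (-23, 0, -10) + (-4/13)·(-65, -13, -52) = (-3, 4, 6).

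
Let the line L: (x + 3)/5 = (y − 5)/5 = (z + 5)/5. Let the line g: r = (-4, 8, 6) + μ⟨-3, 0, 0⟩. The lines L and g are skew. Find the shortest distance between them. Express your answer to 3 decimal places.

5.657

L has direction (5, 5, 5) through (-3, 5, -5).
Common perpendicular direction n = (5, 5, 5) × (-3, 0, 0) = (0, -15, 15).
With w = (-4, 8, 6) − (-3, 5, -5) = (-1, 3, 11), w · n = 120.
Distance = |w · n| / |n| = |120| / √450 ≈ 5.657.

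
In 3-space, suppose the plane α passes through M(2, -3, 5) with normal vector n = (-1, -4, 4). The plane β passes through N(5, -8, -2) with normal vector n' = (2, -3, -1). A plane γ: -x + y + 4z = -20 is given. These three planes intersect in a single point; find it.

α: n·r = n·M gives -x - 4y + 4z = 30.
β: n'·r = n'·N gives 2x - 3y - z = 36.
Solving the 3×3 linear system -x - 4y + 4z = 30, 2x - 3y - z = 36, -x + y + 4z = -20 (e.g. by elimination or Cramer's rule, determinant = 35) gives (2, -10, -2).

(2, -10, -2)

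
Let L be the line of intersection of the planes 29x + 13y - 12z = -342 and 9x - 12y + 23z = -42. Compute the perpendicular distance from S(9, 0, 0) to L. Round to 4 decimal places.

19.4158

Direction of L: (29, 13, -12) × (9, -12, 23) = (155, -775, -465).
A point on L: solving the two plane equations with x = -10 gives (-10, -4, 0).
Taking (-10, -4, 0) on L with direction v = (155, -775, -465): w = S − (-10, -4, 0) = (19, 4, 0), and w × v = (-1860, 8835, -15345).
Distance = |w × v| / |v| = √316985850 / √840875 ≈ 19.4158.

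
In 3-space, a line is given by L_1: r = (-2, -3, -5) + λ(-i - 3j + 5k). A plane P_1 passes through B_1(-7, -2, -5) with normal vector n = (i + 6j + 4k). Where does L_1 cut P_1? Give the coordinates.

(-3, -6, 0)

P_1: n·r = n·B_1 gives x + 6y + 4z = -39.
Substitute r = (-2, -3, -5) + t(-1, -3, 5) into the plane: -40 + 1t = -39, so t = 1.
Intersection: (-2, -3, -5) + 1·(-1, -3, 5) = (-3, -6, 0).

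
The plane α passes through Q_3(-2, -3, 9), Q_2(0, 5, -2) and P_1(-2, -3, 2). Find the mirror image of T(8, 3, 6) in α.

(-8, 7, 6)

Q_3Q_2 = (2, 8, -11), Q_3P_1 = (0, 0, -7); a normal to α is Q_3Q_2 × Q_3P_1 = (-56, 14, 0).
Using Q_3: α has equation -56x + 14y = 70.
λ = (n·T − d)/|n|² = (-406 − 70)/3332 = -1/7.
Reflection = T − 2λn = (8, 3, 6) − (-2/7)·(-56, 14, 0) = (-8, 7, 6).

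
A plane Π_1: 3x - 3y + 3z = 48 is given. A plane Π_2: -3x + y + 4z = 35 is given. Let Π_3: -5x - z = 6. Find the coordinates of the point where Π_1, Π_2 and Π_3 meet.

(-3, -10, 9)

Solving the 3×3 linear system 3x - 3y + 3z = 48, -3x + y + 4z = 35, -5x - z = 6 (e.g. by elimination or Cramer's rule, determinant = 81) gives (-3, -10, 9).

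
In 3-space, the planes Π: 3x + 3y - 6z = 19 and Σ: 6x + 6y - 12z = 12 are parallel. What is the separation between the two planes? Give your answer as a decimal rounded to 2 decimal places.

1.77

Rescale Σ by 1/2: 3x + 3y - 6z = 6. Then distance = |19 − 6| / √54 ≈ 1.77.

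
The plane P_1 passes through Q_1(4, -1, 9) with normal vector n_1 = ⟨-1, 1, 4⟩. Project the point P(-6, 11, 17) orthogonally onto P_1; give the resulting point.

P_1: n_1·r = n_1·Q_1 gives -x + y + 4z = 31.
Foot = P − λn with λ = (n·P − d)/|n|² = (85 − 31)/18 = 3.
Foot = (-6, 11, 17) − 3·(-1, 1, 4) = (-3, 8, 5).

(-3, 8, 5)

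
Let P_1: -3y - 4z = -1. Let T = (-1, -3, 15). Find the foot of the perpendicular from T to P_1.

Foot = T − λn with λ = (n·T − d)/|n|² = (-51 − (-1))/25 = -2.
Foot = (-1, -3, 15) − (-2)·(0, -3, -4) = (-1, -9, 7).

(-1, -9, 7)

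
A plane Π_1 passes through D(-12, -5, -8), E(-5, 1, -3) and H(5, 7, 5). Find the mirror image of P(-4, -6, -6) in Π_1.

(-10, -4, 0)

DE = (7, 6, 5), DH = (17, 12, 13); a normal to Π_1 is DE × DH = (18, -6, -18).
Using D: Π_1 has equation 18x - 6y - 18z = -42.
λ = (n·P − d)/|n|² = (72 − (-42))/684 = 1/6.
Reflection = P − 2λn = (-4, -6, -6) − (1/3)·(18, -6, -18) = (-10, -4, 0).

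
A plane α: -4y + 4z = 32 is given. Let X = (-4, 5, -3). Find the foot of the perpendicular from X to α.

(-4, -3, 5)

Foot = X − λn with λ = (n·X − d)/|n|² = (-32 − 32)/32 = -2.
Foot = (-4, 5, -3) − (-2)·(0, -4, 4) = (-4, -3, 5).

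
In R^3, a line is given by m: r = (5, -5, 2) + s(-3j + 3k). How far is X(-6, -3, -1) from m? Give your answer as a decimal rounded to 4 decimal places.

11.0227

Taking (5, -5, 2) on m with direction v = (0, -3, 3): w = X − (5, -5, 2) = (-11, 2, -3), and w × v = (-3, 33, 33).
Distance = |w × v| / |v| = √2187 / √18 ≈ 11.0227.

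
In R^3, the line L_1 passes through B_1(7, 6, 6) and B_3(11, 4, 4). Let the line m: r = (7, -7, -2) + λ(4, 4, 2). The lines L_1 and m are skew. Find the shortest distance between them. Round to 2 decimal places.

0.55

A direction vector for L_1 is B_3 − B_1 = (4, -2, -2).
Common perpendicular direction n = (4, -2, -2) × (4, 4, 2) = (4, -16, 24).
With w = (7, -7, -2) − (7, 6, 6) = (0, -13, -8), w · n = 16.
Distance = |w · n| / |n| = |16| / √848 ≈ 0.55.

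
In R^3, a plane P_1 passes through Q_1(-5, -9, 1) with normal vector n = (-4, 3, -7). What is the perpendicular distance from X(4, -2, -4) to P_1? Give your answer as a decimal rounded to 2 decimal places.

2.32

P_1: n·r = n·Q_1 gives -4x + 3y - 7z = -14.
n·X − d = (-4)·(4) + (3)·(-2) + (-7)·(-4) − (-14) = 20; |n| = √74.
Distance = |20| / √74 = 20/√74 ≈ 2.32.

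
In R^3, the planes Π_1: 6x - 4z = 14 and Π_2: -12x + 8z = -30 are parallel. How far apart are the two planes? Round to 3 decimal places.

Rescale Π_2 by 1/(-2): 6x - 4z = 15. Then distance = |14 − 15| / √52 ≈ 0.139.

0.139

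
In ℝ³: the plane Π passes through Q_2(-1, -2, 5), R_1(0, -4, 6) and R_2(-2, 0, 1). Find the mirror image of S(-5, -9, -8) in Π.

Q_2R_1 = (1, -2, 1), Q_2R_2 = (-1, 2, -4); a normal to Π is Q_2R_1 × Q_2R_2 = (6, 3, 0).
Using Q_2: Π has equation 6x + 3y = -12.
λ = (n·S − d)/|n|² = (-57 − (-12))/45 = -1.
Reflection = S − 2λn = (-5, -9, -8) − (-2)·(6, 3, 0) = (7, -3, -8).

(7, -3, -8)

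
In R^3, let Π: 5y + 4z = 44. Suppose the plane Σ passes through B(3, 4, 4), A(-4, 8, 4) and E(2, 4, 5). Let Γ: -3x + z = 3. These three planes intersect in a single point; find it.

(1, 4, 6)

BA = (-7, 4, 0), BE = (-1, 0, 1); a normal to Σ is BA × BE = (4, 7, 4).
Using B: Σ has equation 4x + 7y + 4z = 56.
Solving the 3×3 linear system 5y + 4z = 44, 4x + 7y + 4z = 56, -3x + z = 3 (e.g. by elimination or Cramer's rule, determinant = 4) gives (1, 4, 6).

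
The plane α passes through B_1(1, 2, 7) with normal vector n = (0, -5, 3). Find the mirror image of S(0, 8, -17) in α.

(0, -22, 1)

α: n·r = n·B_1 gives -5y + 3z = 11.
λ = (n·S − d)/|n|² = (-91 − 11)/34 = -3.
Reflection = S − 2λn = (0, 8, -17) − (-6)·(0, -5, 3) = (0, -22, 1).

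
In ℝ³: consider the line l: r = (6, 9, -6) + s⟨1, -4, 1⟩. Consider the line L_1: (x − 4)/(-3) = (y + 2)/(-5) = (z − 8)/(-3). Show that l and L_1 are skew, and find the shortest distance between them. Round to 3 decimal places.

L_1 has direction (-3, -5, -3) through (4, -2, 8).
Common perpendicular direction n = (1, -4, 1) × (-3, -5, -3) = (17, 0, -17).
With w = (4, -2, 8) − (6, 9, -6) = (-2, -11, 14), w · n = -272.
Since n ≠ 0 the lines are not parallel, and w · n = -272 ≠ 0 so they do not intersect; hence they are skew.
Distance = |w · n| / |n| = |-272| / √578 ≈ 11.314.

11.314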